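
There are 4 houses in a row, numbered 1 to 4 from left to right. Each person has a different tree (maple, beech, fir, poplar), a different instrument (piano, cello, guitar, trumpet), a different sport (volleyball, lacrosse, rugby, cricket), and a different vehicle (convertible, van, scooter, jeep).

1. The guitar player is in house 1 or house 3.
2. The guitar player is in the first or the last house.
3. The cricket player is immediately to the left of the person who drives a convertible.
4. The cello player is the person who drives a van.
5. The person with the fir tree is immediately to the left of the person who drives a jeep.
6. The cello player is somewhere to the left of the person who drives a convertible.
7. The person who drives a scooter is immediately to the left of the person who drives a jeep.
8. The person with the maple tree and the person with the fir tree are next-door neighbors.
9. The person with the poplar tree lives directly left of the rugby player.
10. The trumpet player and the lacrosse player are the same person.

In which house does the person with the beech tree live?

4

The guitar player is in house 1 (clue 2).
The only vehicle still possible for house 1 is scooter.
The person who drives a jeep is in house 2 (clue 7).
House 1's sport must be volleyball (nothing else left).
The only vehicle still possible for house 4 is convertible.
By clue 3, the cricket player is in house 3.
By clue 4, the cello player is in house 3.
By clue 5, the person with the fir tree is in house 1.
From clue 8, the person with the maple tree must be in house 2.
So house 3 gets poplar for tree.
So house 4 gets beech for tree.
So house 3 gets van for vehicle.
Clue 9 places the rugby player in house 4.
House 2 sport: only lacrosse fits.
Clue 10 places the trumpet player in house 2.
House 4's instrument must be piano (nothing else left).
So: house 1 = fir/guitar/volleyball/scooter, house 2 = maple/trumpet/lacrosse/jeep, house 3 = poplar/cello/cricket/van, house 4 = beech/piano/rugby/convertible.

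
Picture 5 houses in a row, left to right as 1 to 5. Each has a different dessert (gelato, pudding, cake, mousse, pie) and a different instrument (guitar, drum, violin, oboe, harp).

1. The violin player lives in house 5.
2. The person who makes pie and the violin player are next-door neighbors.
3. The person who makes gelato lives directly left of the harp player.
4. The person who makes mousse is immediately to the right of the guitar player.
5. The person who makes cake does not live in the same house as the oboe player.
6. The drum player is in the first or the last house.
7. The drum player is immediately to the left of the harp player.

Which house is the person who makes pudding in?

3

Clue 1 places the violin player in house 5.
Clue 2 places the person who makes pie in house 4.
From clue 7, the drum player must be in house 1.
By clue 7, the harp player is in house 2.
The person who makes gelato is in house 1 (clue 3).
From clue 4, the person who makes mousse must be in house 5.
Clue 4: the guitar player is in house 4.
House 3 instrument: only oboe fits.
Clue 5 places the person who makes cake in house 2.
That leaves pudding as the dessert for house 3.
So: house 1 = gelato/drum, house 2 = cake/harp, house 3 = pudding/oboe, house 4 = pie/guitar, house 5 = mousse/violin.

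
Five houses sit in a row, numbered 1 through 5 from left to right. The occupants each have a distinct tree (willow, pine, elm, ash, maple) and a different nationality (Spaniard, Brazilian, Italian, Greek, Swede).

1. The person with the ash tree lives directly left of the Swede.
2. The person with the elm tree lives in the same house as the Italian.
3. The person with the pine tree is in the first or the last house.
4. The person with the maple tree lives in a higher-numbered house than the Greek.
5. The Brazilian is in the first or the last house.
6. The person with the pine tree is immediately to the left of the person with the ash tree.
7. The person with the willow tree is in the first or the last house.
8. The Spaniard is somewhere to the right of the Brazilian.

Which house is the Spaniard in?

5

By clue 6, the person with the pine tree is in house 1.
Clue 6: the person with the ash tree is in house 2.
The Brazilian is in house 1 (clue 8).
From clue 1, the Swede must be in house 3.
So house 5 gets willow for tree.
By clue 2, the person with the elm tree is in house 4.
Clue 2: the Italian is in house 4.
The Greek is in house 2 (clue 4).
House 3's tree must be maple (nothing else left).
The only nationality still possible for house 5 is Spaniard.
So: house 1 = pine/Brazilian, house 2 = ash/Greek, house 3 = maple/Swede, house 4 = elm/Italian, house 5 = willow/Spaniard.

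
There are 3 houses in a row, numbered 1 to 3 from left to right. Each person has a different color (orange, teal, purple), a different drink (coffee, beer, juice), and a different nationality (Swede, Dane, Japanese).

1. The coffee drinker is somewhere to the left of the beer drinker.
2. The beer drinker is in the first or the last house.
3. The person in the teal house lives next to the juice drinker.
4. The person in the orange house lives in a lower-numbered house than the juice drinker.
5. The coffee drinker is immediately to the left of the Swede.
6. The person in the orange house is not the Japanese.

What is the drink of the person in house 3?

Clue 2 places the beer drinker in house 3.
So house 1 gets coffee for drink.
House 2 drink: only juice fits.
By clue 4, the person in the orange house is in house 1.
From clue 5, the Swede must be in house 2.
So house 2 gets purple for color.
House 3's color must be teal (nothing else left).
So house 1 gets Dane for nationality.
That leaves Japanese as the nationality for house 3.
So: house 1 = orange/coffee/Dane, house 2 = purple/juice/Swede, house 3 = teal/beer/Japanese.

beer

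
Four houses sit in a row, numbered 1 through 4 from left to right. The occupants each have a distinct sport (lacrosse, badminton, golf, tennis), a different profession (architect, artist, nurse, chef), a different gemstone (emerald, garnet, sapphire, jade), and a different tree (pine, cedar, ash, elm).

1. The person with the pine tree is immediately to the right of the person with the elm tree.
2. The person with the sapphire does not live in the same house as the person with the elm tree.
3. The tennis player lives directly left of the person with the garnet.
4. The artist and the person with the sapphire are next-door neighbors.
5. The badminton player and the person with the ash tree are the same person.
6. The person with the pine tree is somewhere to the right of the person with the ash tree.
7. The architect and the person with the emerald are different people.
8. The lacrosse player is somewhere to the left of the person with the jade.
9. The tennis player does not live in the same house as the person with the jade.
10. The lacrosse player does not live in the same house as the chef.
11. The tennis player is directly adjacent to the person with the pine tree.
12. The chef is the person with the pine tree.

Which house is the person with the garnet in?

So house 4 gets golf for sport.
The badminton player is narrowed to house 1 or 2 or 3; consider each.
Placing it in house 1 and house 3 leads to a contradiction, so it's in house 2.
By clue 5, the person with the ash tree is in house 2.
House 1's sport must be lacrosse (nothing else left).
The only sport still possible for house 3 is tennis.
Clue 1 places the person with the pine tree in house 4.
Clue 1 places the person with the elm tree in house 3.
By clue 3, the person with the garnet is in house 4.
By clue 12, the chef is in house 4.
The only gemstone still possible for house 2 is jade.
House 3's gemstone must be emerald (nothing else left).
So house 1 gets cedar for tree.
Clue 4: the artist is in house 2.
House 3's profession must be nurse (nothing else left).
That leaves sapphire as the gemstone for house 1.
House 1's profession must be architect (nothing else left).
So: house 1 = lacrosse/architect/sapphire/cedar, house 2 = badminton/artist/jade/ash, house 3 = tennis/nurse/emerald/elm, house 4 = golf/chef/garnet/pine.

4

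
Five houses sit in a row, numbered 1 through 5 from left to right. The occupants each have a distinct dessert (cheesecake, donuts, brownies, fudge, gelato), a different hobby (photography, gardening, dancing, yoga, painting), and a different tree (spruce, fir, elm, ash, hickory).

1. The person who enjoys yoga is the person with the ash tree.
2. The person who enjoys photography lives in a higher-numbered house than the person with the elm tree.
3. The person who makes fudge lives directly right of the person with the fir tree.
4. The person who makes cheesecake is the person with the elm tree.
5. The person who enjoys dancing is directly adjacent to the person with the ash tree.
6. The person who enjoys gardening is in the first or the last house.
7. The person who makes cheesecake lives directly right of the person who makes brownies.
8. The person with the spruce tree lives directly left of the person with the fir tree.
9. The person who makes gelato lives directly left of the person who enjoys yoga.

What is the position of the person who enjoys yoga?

5

The person who enjoys gardening is narrowed to house 1 or 5; consider each.
Placing it in house 5 leads to a contradiction, so it's in house 1.
The person who makes brownies is narrowed to house 1 or 2 or 3; consider each.
Placing it in house 2 and house 3 leads to a contradiction, so it's in house 1.
By clue 7, the person who makes cheesecake is in house 2.
The person with the elm tree is in house 2 (clue 4).
Clue 8: the person with the spruce tree is in house 3.
From clue 8, the person with the fir tree must be in house 4.
House 2's hobby must be painting (nothing else left).
That leaves hickory as the tree for house 1.
The only tree still possible for house 5 is ash.
The person who enjoys yoga is in house 5 (clue 1).
From clue 3, the person who makes fudge must be in house 5.
Clue 5: the person who enjoys dancing is in house 4.
From clue 9, the person who makes gelato must be in house 4.
That leaves donuts as the dessert for house 3.
House 3's hobby must be photography (nothing else left).
So: house 1 = brownies/gardening/hickory, house 2 = cheesecake/painting/elm, house 3 = donuts/photography/spruce, house 4 = gelato/dancing/fir, house 5 = fudge/yoga/ash.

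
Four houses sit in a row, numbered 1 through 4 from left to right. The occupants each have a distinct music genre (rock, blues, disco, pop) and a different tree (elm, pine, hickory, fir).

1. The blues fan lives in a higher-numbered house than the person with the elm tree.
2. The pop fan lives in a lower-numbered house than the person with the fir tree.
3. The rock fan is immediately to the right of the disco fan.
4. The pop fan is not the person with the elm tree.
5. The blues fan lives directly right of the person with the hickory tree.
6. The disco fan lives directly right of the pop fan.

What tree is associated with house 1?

pine

House 1 music genre: only pop fits.
Clue 6: the disco fan is in house 2.
By clue 3, the rock fan is in house 3.
The only music genre still possible for house 4 is blues.
So house 1 gets pine for tree.
That leaves fir as the tree for house 4.
Clue 5: the person with the hickory tree is in house 3.
So house 2 gets elm for tree.
So: house 1 = pop/pine, house 2 = disco/elm, house 3 = rock/hickory, house 4 = blues/fir.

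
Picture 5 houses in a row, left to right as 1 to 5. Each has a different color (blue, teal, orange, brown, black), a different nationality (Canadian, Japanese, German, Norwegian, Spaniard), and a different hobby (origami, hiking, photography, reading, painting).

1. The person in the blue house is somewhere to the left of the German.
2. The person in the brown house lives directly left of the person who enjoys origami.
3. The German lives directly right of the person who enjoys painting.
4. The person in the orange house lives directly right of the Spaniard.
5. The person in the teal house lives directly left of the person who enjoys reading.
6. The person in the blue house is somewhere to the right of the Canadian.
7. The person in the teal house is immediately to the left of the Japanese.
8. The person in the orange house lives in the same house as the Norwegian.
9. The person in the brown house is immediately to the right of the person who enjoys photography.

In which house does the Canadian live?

1

The person in the blue house is narrowed to house 2 or 3 or 4; consider each.
Placing it in house 2 and house 4 leads to a contradiction, so it's in house 3.
The person in the brown house is narrowed to house 2 or 4; consider each.
Placing it in house 4 leads to a contradiction, so it's in house 2.
From clue 2, the person who enjoys origami must be in house 3.
Clue 9: the person who enjoys photography is in house 1.
That leaves painting as the hobby for house 4.
Clue 3: the German is in house 5.
So house 1 gets Canadian for nationality.
That leaves Japanese as the nationality for house 2.
House 3 nationality: only Spaniard fits.
So house 4 gets Norwegian for nationality.
Clue 4: the person in the orange house is in house 4.
Clue 7: the person in the teal house is in house 1.
So house 5 gets black for color.
By clue 5, the person who enjoys reading is in house 2.
The only hobby still possible for house 5 is hiking.
So: house 1 = teal/Canadian/photography, house 2 = brown/Japanese/reading, house 3 = blue/Spaniard/origami, house 4 = orange/Norwegian/painting, house 5 = black/German/hiking.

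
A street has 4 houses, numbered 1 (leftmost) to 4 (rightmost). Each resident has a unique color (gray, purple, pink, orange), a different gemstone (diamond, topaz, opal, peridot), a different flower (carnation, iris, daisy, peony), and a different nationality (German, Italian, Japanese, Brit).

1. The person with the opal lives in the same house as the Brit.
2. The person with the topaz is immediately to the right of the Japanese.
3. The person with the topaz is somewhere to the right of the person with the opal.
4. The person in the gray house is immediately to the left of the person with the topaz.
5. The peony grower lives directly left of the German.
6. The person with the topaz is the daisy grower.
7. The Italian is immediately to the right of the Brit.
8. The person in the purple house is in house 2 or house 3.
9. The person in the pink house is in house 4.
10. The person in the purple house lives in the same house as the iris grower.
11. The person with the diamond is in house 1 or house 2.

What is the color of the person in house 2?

purple

Clue 9: the person in the pink house is in house 4.
The person in the purple house is narrowed to house 2 or 3; consider each.
Placing it in house 3 leads to a contradiction, so it's in house 2.
Clue 10 places the iris grower in house 2.
The person with the topaz is in house 4 (clue 6).
Clue 6 places the daisy grower in house 4.
Clue 2 places the Japanese in house 3.
From clue 4, the person in the gray house must be in house 3.
House 1's color must be orange (nothing else left).
So house 1 gets Brit for nationality.
Clue 1 places the person with the opal in house 1.
Clue 7: the Italian is in house 2.
That leaves peridot as the gemstone for house 3.
House 4's nationality must be German (nothing else left).
From clue 5, the peony grower must be in house 3.
House 2 gemstone: only diamond fits.
So house 1 gets carnation for flower.
So: house 1 = orange/opal/carnation/Brit, house 2 = purple/diamond/iris/Italian, house 3 = gray/peridot/peony/Japanese, house 4 = pink/topaz/daisy/German.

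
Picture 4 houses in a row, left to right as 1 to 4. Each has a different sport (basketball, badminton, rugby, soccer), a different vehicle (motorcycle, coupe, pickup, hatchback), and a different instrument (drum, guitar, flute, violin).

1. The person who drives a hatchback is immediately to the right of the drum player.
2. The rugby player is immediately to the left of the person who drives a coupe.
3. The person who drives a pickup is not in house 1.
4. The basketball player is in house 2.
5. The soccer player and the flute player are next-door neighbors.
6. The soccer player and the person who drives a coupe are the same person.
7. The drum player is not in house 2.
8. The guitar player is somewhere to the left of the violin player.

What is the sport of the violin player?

The basketball player is in house 2 (clue 4).
The only vehicle still possible for house 1 is motorcycle.
From clue 6, the soccer player must be in house 4.
From clue 6, the person who drives a coupe must be in house 4.
House 2 vehicle: only hatchback fits.
House 3's vehicle must be pickup (nothing else left).
From clue 1, the drum player must be in house 1.
Clue 2: the rugby player is in house 3.
Clue 5: the flute player is in house 3.
So house 1 gets badminton for sport.
The only instrument still possible for house 4 is violin.
The only instrument still possible for house 2 is guitar.
So: house 1 = badminton/motorcycle/drum, house 2 = basketball/hatchback/guitar, house 3 = rugby/pickup/flute, house 4 = soccer/coupe/violin.

soccer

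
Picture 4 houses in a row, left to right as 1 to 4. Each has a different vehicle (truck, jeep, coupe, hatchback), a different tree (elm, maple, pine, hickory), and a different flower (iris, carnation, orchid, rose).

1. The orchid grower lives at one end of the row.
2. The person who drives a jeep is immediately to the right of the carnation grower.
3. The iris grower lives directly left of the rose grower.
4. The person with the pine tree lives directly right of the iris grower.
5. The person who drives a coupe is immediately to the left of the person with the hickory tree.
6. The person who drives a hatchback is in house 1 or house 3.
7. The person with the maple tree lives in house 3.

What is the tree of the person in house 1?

By clue 7, the person with the maple tree is in house 3.
House 1 tree: only elm fits.
The person who drives a coupe is narrowed to house 1 or 3; consider each.
Placing it in house 1 leads to a contradiction, so it's in house 3.
By clue 5, the person with the hickory tree is in house 4.
The only vehicle still possible for house 1 is hatchback.
So house 2 gets pine for tree.
The iris grower is in house 1 (clue 4).
The only flower still possible for house 2 is rose.
That leaves carnation as the flower for house 3.
That leaves orchid as the flower for house 4.
Clue 2: the person who drives a jeep is in house 4.
The only vehicle still possible for house 2 is truck.
So: house 1 = hatchback/elm/iris, house 2 = truck/pine/rose, house 3 = coupe/maple/carnation, house 4 = jeep/hickory/orchid.

elm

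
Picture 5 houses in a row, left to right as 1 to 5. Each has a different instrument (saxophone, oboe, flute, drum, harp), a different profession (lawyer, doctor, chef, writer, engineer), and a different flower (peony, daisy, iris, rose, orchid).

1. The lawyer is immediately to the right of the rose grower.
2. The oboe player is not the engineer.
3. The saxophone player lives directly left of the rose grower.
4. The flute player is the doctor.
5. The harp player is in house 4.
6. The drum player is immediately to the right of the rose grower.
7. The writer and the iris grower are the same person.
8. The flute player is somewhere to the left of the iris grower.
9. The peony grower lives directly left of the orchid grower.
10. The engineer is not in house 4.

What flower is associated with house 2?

Clue 5: the harp player is in house 4.
The drum player is narrowed to house 3 or 5; consider each.
Placing it in house 5 leads to a contradiction, so it's in house 3.
The rose grower is in house 2 (clue 6).
That leaves oboe as the instrument for house 5.
Clue 1: the lawyer is in house 3.
The only instrument still possible for house 1 is saxophone.
House 2 instrument: only flute fits.
That leaves daisy as the flower for house 1.
By clue 4, the doctor is in house 2.
So house 1 gets engineer for profession.
House 3's flower must be peony (nothing else left).
The orchid grower is in house 4 (clue 9).
House 5 flower: only iris fits.
Clue 7: the writer is in house 5.
House 4's profession must be chef (nothing else left).
So: house 1 = saxophone/engineer/daisy, house 2 = flute/doctor/rose, house 3 = drum/lawyer/peony, house 4 = harp/chef/orchid, house 5 = oboe/writer/iris.

rose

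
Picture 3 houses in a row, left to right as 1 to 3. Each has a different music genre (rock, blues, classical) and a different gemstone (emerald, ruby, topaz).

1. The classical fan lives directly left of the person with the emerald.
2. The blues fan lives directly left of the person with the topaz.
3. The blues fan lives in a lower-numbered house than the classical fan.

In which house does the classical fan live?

The blues fan is in house 1 (clue 3).
From clue 3, the classical fan must be in house 2.
House 3's music genre must be rock (nothing else left).
So house 1 gets ruby for gemstone.
From clue 1, the person with the emerald must be in house 3.
From clue 2, the person with the topaz must be in house 2.
So: house 1 = blues/ruby, house 2 = classical/topaz, house 3 = rock/emerald.

2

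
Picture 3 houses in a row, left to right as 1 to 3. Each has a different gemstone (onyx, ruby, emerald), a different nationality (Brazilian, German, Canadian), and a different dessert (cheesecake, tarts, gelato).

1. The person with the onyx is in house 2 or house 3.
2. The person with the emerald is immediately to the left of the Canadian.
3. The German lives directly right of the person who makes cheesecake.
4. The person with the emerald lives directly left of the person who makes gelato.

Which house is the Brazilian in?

House 1 nationality: only Brazilian fits.
The person with the emerald is narrowed to house 1 or 2; consider each.
Placing it in house 1 leads to a contradiction, so it's in house 2.
Clue 2 places the Canadian in house 3.
From clue 4, the person who makes gelato must be in house 3.
House 1 gemstone: only ruby fits.
So house 3 gets onyx for gemstone.
The only nationality still possible for house 2 is German.
By clue 3, the person who makes cheesecake is in house 1.
So house 2 gets tarts for dessert.
So: house 1 = ruby/Brazilian/cheesecake, house 2 = emerald/German/tarts, house 3 = onyx/Canadian/gelato.

1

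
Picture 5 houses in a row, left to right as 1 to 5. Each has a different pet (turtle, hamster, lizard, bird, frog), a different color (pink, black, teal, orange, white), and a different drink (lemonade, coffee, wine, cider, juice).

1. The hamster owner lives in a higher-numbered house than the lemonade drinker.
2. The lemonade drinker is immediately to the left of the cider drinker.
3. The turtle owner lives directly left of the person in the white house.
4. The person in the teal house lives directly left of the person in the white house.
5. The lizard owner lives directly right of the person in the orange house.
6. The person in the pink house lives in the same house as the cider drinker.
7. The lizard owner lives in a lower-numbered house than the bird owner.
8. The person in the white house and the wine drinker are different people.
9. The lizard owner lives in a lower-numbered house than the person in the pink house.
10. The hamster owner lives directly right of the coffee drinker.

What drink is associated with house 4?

coffee

The bird owner is narrowed to house 3 or 4 or 5; consider each.
Placing it in house 4 and house 5 leads to a contradiction, so it's in house 3.
By clue 7, the lizard owner is in house 2.
Clue 5: the person in the orange house is in house 1.
Clue 4 places the person in the white house in house 5.
House 2's color must be black (nothing else left).
House 3 color: only pink fits.
House 4's color must be teal (nothing else left).
By clue 3, the turtle owner is in house 4.
The cider drinker is in house 3 (clue 6).
The only pet still possible for house 1 is frog.
So house 5 gets hamster for pet.
So house 5 gets juice for drink.
From clue 2, the lemonade drinker must be in house 2.
That leaves wine as the drink for house 1.
House 4 drink: only coffee fits.
So: house 1 = frog/orange/wine, house 2 = lizard/black/lemonade, house 3 = bird/pink/cider, house 4 = turtle/teal/coffee, house 5 = hamster/white/juice.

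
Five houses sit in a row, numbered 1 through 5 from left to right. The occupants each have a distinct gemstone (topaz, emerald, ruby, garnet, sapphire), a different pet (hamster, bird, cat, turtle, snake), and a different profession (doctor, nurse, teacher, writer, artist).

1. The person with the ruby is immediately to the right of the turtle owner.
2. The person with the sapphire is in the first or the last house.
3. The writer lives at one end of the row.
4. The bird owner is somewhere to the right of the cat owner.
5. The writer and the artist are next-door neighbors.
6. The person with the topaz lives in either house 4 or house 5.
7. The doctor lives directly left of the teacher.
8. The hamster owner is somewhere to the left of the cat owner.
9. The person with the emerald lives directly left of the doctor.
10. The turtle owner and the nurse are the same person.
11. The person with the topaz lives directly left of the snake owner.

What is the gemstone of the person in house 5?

sapphire

By clue 11, the person with the topaz is in house 4.
By clue 11, the snake owner is in house 5.
The person with the sapphire is narrowed to house 1 or 5; consider each.
Placing it in house 1 leads to a contradiction, so it's in house 5.
That leaves bird as the pet for house 4.
The only pet still possible for house 3 is cat.
The person with the ruby is narrowed to house 2 or 3; consider each.
Placing it in house 3 leads to a contradiction, so it's in house 2.
The turtle owner is in house 1 (clue 1).
Clue 10: the nurse is in house 1.
That leaves hamster as the pet for house 2.
That leaves writer as the profession for house 5.
The artist is in house 4 (clue 5).
The person with the emerald is in house 1 (clue 9).
The doctor is in house 2 (clue 9).
That leaves garnet as the gemstone for house 3.
House 3 profession: only teacher fits.
So: house 1 = emerald/turtle/nurse, house 2 = ruby/hamster/doctor, house 3 = garnet/cat/teacher, house 4 = topaz/bird/artist, house 5 = sapphire/snake/writer.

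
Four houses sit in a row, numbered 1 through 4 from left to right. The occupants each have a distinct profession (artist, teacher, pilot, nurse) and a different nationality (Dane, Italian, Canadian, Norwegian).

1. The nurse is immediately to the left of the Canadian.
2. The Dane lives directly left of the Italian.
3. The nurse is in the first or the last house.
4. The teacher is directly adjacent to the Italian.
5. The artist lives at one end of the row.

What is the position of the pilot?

From clue 3, the nurse must be in house 1.
Clue 1 places the Canadian in house 2.
That leaves artist as the profession for house 4.
From clue 2, the Dane must be in house 3.
Clue 2 places the Italian in house 4.
From clue 4, the teacher must be in house 3.
That leaves pilot as the profession for house 2.
The only nationality still possible for house 1 is Norwegian.
So: house 1 = nurse/Norwegian, house 2 = pilot/Canadian, house 3 = teacher/Dane, house 4 = artist/Italian.

2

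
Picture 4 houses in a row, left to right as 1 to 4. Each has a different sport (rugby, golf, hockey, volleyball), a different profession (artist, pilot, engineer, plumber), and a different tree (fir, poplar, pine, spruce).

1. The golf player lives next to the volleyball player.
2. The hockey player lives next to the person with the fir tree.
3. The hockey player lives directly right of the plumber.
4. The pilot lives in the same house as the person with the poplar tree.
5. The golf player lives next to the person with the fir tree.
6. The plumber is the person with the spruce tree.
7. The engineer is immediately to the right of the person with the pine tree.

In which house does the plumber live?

1

The hockey player is narrowed to house 2 or 3 or 4; consider each.
Placing it in house 3 and house 4 leads to a contradiction, so it's in house 2.
The plumber is in house 1 (clue 3).
Clue 6 places the person with the spruce tree in house 1.
That leaves poplar as the tree for house 4.
Clue 1 places the volleyball player in house 3.
The pilot is in house 4 (clue 4).
So house 1 gets rugby for sport.
That leaves golf as the sport for house 4.
House 2's profession must be artist (nothing else left).
That leaves engineer as the profession for house 3.
House 2's tree must be pine (nothing else left).
So house 3 gets fir for tree.
So: house 1 = rugby/plumber/spruce, house 2 = hockey/artist/pine, house 3 = volleyball/engineer/fir, house 4 = golf/pilot/poplar.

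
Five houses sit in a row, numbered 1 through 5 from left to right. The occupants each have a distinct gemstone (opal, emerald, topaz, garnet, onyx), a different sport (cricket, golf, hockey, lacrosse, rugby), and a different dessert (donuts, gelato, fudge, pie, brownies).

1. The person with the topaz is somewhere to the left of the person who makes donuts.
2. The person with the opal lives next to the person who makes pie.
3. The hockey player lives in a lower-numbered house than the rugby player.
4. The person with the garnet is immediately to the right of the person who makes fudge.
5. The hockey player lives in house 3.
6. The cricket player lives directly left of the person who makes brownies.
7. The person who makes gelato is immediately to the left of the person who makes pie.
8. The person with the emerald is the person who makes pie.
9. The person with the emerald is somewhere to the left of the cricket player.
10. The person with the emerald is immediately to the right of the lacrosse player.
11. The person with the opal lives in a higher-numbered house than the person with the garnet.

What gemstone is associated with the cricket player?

opal

Clue 5 places the hockey player in house 3.
Clue 6: the person who makes brownies is in house 5.
The only sport still possible for house 4 is cricket.
House 5 sport: only rugby fits.
So house 5 gets onyx for gemstone.
The only dessert still possible for house 4 is donuts.
House 1 gemstone: only topaz fits.
House 4 gemstone: only opal fits.
So house 3 gets pie for dessert.
From clue 7, the person who makes gelato must be in house 2.
The person with the emerald is in house 3 (clue 8).
Clue 10 places the lacrosse player in house 2.
That leaves garnet as the gemstone for house 2.
House 1's sport must be golf (nothing else left).
The only dessert still possible for house 1 is fudge.
So: house 1 = topaz/golf/fudge, house 2 = garnet/lacrosse/gelato, house 3 = emerald/hockey/pie, house 4 = opal/cricket/donuts, house 5 = onyx/rugby/brownies.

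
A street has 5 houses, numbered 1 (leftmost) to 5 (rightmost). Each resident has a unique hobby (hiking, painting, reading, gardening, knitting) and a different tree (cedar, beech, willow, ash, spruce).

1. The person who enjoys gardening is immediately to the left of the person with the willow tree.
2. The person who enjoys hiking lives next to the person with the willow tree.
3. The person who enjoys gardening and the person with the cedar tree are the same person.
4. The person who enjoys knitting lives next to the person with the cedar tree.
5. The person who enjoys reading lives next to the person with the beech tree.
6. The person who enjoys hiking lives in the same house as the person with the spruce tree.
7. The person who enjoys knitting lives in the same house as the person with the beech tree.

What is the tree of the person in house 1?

The person who enjoys gardening is narrowed to house 1 or 2 or 3 or 4; consider each.
Placing it in house 1 and house 2 and house 4 leads to a contradiction, so it's in house 3.
By clue 1, the person with the willow tree is in house 4.
From clue 3, the person with the cedar tree must be in house 3.
That leaves ash as the tree for house 1.
So house 2 gets beech for tree.
That leaves spruce as the tree for house 5.
From clue 5, the person who enjoys reading must be in house 1.
From clue 7, the person who enjoys knitting must be in house 2.
That leaves painting as the hobby for house 4.
That leaves hiking as the hobby for house 5.
So: house 1 = reading/ash, house 2 = knitting/beech, house 3 = gardening/cedar, house 4 = painting/willow, house 5 = hiking/spruce.

ash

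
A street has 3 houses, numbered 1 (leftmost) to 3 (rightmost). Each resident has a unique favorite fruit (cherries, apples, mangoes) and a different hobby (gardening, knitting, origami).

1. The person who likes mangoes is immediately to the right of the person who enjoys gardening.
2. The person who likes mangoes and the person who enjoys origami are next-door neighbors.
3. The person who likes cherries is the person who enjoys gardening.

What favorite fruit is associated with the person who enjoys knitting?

mangoes

The person who likes cherries is narrowed to house 1 or 2; consider each.
Placing it in house 2 leads to a contradiction, so it's in house 1.
Clue 3: the person who enjoys gardening is in house 1.
Clue 1: the person who likes mangoes is in house 2.
The person who enjoys origami is in house 3 (clue 2).
So house 3 gets apples for favorite fruit.
House 2's hobby must be knitting (nothing else left).
So: house 1 = cherries/gardening, house 2 = mangoes/knitting, house 3 = apples/origami.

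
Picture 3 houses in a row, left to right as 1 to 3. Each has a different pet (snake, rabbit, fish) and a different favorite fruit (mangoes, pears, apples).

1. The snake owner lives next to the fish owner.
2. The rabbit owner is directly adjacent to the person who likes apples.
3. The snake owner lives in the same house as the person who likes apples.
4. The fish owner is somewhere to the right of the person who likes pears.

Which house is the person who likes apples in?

The fish owner is narrowed to house 2 or 3; consider each.
Placing it in house 2 leads to a contradiction, so it's in house 3.
The snake owner is in house 2 (clue 1).
By clue 3, the person who likes apples is in house 2.
The only pet still possible for house 1 is rabbit.
That leaves mangoes as the favorite fruit for house 3.
That leaves pears as the favorite fruit for house 1.
So: house 1 = rabbit/pears, house 2 = snake/apples, house 3 = fish/mangoes.

2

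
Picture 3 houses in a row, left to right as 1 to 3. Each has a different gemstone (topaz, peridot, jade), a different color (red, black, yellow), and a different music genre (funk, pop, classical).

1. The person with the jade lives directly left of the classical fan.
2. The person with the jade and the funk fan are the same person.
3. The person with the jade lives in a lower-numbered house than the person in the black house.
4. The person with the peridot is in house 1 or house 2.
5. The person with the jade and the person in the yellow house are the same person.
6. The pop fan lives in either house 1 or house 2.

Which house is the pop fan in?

That leaves topaz as the gemstone for house 3.
The only music genre still possible for house 3 is classical.
By clue 1, the person with the jade is in house 2.
The funk fan is in house 2 (clue 2).
From clue 3, the person in the black house must be in house 3.
Clue 5: the person in the yellow house is in house 2.
House 1 gemstone: only peridot fits.
The only color still possible for house 1 is red.
House 1's music genre must be pop (nothing else left).
So: house 1 = peridot/red/pop, house 2 = jade/yellow/funk, house 3 = topaz/black/classical.

1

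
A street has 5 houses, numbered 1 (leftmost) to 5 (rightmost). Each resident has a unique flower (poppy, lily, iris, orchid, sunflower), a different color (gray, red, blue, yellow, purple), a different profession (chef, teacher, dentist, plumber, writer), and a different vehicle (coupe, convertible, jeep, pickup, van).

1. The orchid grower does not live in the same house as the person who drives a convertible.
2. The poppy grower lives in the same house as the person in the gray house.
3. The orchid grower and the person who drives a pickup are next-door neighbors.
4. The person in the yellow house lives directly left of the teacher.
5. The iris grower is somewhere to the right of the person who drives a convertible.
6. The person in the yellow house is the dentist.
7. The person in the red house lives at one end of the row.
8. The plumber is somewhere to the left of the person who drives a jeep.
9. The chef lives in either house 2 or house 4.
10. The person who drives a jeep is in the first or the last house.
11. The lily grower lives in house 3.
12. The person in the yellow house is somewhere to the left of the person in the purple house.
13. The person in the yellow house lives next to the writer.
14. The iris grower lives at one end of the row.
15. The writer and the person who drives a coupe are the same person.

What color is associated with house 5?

Clue 10 places the person who drives a jeep in house 5.
The lily grower is in house 3 (clue 11).
By clue 14, the iris grower is in house 5.
So house 5 gets teacher for profession.
Clue 4 places the person in the yellow house in house 4.
From clue 6, the dentist must be in house 4.
Clue 12 places the person in the purple house in house 5.
Clue 13 places the writer in house 3.
By clue 15, the person who drives a coupe is in house 3.
So house 3 gets blue for color.
House 1's profession must be plumber (nothing else left).
House 2's profession must be chef (nothing else left).
House 4 flower: only sunflower fits.
House 1's color must be red (nothing else left).
The only color still possible for house 2 is gray.
By clue 2, the poppy grower is in house 2.
That leaves orchid as the flower for house 1.
Clue 3 places the person who drives a pickup in house 2.
House 1 vehicle: only van fits.
House 4 vehicle: only convertible fits.
So: house 1 = orchid/red/plumber/van, house 2 = poppy/gray/chef/pickup, house 3 = lily/blue/writer/coupe, house 4 = sunflower/yellow/dentist/convertible, house 5 = iris/purple/teacher/jeep.

purple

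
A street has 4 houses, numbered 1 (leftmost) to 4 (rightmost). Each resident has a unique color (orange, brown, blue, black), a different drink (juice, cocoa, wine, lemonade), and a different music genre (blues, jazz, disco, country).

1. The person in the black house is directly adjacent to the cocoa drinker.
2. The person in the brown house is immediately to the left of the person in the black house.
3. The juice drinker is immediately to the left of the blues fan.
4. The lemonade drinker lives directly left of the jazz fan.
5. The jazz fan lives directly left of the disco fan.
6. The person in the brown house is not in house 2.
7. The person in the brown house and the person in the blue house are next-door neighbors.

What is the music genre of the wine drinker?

The only music genre still possible for house 1 is country.
So house 4 gets wine for drink.
The person in the black house is narrowed to house 2 or 4; consider each.
Placing it in house 2 leads to a contradiction, so it's in house 4.
The cocoa drinker is in house 3 (clue 1).
The person in the brown house is in house 3 (clue 2).
House 1 color: only orange fits.
That leaves blue as the color for house 2.
House 4 music genre: only disco fits.
By clue 5, the jazz fan is in house 3.
House 2 music genre: only blues fits.
Clue 3: the juice drinker is in house 1.
Clue 4: the lemonade drinker is in house 2.
So: house 1 = orange/juice/country, house 2 = blue/lemonade/blues, house 3 = brown/cocoa/jazz, house 4 = black/wine/disco.

disco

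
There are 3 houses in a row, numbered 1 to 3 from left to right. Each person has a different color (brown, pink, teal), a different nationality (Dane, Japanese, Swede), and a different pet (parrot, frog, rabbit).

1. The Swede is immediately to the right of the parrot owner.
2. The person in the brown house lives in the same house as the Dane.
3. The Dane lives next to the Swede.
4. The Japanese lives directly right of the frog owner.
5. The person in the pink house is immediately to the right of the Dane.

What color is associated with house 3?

teal

House 1's nationality must be Dane (nothing else left).
That leaves rabbit as the pet for house 3.
From clue 2, the person in the brown house must be in house 1.
The Swede is in house 2 (clue 3).
By clue 5, the person in the pink house is in house 2.
House 3 color: only teal fits.
That leaves Japanese as the nationality for house 3.
From clue 1, the parrot owner must be in house 1.
From clue 4, the frog owner must be in house 2.
So: house 1 = brown/Dane/parrot, house 2 = pink/Swede/frog, house 3 = teal/Japanese/rabbit.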